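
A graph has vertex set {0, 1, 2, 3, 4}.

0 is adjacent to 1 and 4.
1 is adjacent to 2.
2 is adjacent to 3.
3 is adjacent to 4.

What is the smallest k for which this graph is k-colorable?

3

The cycle 4-3-2-1-0-4 has odd length 5, so it cannot be 2-colored; at least 3 colors are needed.
3 colors suffice: color red → {2, 4}; color blue → {1, 3}; color green → {0}. No two adjacent vertices share a color.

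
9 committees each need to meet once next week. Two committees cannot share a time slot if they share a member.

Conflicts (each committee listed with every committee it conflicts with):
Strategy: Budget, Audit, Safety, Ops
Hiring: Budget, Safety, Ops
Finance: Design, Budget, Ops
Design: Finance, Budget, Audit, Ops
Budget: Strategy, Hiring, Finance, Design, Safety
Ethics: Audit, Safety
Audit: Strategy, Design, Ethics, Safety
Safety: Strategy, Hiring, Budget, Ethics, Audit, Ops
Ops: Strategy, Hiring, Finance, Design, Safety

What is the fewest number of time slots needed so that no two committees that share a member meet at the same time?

3

Strategy, Budget, Safety are mutually in conflict, so at least 3 time slots are needed.
Using 3 time slots: Strategy=3, Hiring=3, Finance=3, Design=1, Budget=2, Ethics=3, Audit=2, Safety=1, Ops=2. Every pair that conflicts lands in different time slots.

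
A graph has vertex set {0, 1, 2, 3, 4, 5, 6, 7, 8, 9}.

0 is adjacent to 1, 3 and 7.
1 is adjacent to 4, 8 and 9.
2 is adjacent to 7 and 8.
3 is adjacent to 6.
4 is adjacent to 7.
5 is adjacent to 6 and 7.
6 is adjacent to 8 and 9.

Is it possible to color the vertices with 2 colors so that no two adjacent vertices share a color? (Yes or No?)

No

The cycle 2-7-5-6-8-2 has odd length 5, so it cannot be 2-colored; at least 3 colors are needed.
So 2 colors are not enough.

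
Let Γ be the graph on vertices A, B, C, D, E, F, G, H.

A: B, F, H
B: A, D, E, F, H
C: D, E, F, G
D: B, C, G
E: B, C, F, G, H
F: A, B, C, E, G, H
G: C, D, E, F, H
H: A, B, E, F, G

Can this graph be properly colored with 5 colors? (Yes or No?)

The chromatic number is 4. A, B, F, H form a clique, so at least 4 colors are needed.
A valid assignment using 4 colors: A=green, B=blue, C=yellow, D=red, E=green, F=red, G=blue, H=yellow.
Since 5 ≥ 4, a proper 5-coloring certainly exists.

Yes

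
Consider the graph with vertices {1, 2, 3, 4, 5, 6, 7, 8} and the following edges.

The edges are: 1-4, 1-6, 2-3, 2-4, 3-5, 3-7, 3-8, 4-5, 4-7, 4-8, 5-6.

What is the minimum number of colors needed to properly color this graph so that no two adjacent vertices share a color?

2

3 and 8 are adjacent, so at least 2 colors are needed.
2 colors suffice: 1=b, 2=b, 3=a, 4=a, 5=b, 6=a, 7=b, 8=b. Every edge joins two different colors.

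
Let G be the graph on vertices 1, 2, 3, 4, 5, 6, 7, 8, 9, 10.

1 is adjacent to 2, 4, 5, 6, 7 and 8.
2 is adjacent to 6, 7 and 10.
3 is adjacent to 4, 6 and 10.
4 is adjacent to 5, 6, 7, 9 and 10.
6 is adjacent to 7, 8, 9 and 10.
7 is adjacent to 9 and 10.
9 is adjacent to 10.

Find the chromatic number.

4, 6, 7, 9, 10 are pairwise adjacent (a clique of size 5), so at least 5 colors are needed.
5 colors suffice: color a → {5, 6}; color b → {2, 4, 8}; color c → {1, 10}; color d → {3, 7}; color e → {9}. Each edge has distinct colors on its endpoints.

5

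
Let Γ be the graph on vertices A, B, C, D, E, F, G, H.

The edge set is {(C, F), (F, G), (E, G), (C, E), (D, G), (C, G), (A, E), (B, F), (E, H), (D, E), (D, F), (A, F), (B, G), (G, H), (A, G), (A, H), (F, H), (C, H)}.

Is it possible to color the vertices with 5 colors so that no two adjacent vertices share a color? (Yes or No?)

Yes

The chromatic number is 4. A, E, G, H are pairwise adjacent (a clique of size 4), so at least 4 colors are needed.
One proper 4-coloring: A=4, B=3, C=4, D=3, E=2, F=2, G=1, H=3.
Since 5 ≥ 4, a proper 5-coloring certainly exists.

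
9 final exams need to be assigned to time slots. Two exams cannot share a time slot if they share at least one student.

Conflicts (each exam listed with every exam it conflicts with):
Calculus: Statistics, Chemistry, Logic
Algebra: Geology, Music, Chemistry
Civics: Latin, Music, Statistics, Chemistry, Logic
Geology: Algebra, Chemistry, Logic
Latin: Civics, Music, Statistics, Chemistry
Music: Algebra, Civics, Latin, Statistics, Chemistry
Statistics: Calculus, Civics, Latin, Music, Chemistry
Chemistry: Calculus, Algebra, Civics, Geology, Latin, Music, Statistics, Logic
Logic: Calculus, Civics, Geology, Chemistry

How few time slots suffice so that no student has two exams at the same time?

Civics, Latin, Music, Statistics, Chemistry are mutually in conflict, so at least 5 time slots are needed.
5 time slots suffice: time slot 1 → {Chemistry}; time slot 2 → {Music, Logic}; time slot 3 → {Geology, Statistics}; time slot 4 → {Calculus, Algebra, Civics}; time slot 5 → {Latin}. Every pair that conflicts lands in different time slots.

5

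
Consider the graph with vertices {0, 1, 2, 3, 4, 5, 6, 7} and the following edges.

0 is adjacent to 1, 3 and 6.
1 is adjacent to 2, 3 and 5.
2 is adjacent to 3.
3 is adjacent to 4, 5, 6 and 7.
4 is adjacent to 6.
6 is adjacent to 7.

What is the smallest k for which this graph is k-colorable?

1, 2, 3 form a triangle, so at least 3 colors are needed.
3 colors suffice: 0=c, 1=b, 2=c, 3=a, 4=c, 5=c, 6=b, 7=c. Every edge joins two different colors.

3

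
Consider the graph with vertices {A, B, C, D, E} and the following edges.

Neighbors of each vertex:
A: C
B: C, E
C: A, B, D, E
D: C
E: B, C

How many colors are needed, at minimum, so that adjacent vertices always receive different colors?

B, C, E are mutually adjacent, so at least 3 colors are needed.
3 colors suffice: color 1 → {C}; color 2 → {A, D, E}; color 3 → {B}. Every edge joins two different colors.

3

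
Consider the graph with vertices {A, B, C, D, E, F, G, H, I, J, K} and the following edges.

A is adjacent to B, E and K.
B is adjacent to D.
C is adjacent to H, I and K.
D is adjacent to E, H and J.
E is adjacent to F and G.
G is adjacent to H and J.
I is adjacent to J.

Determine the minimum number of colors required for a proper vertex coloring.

The cycle G-H-C-I-J-G has odd length 5, so it cannot be 2-colored; at least 3 colors are needed.
3 colors suffice: A=2, B=1, C=1, D=2, E=1, F=2, G=2, H=3, I=2, J=1, K=3. Every edge joins two different colors.

3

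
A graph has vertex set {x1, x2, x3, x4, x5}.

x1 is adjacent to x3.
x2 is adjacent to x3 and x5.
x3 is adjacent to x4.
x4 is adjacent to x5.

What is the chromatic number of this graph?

x1 and x3 are adjacent, so at least 2 colors are needed.
2 colors suffice: color red → {x3, x5}; color blue → {x1, x2, x4}. Each edge has distinct colors on its endpoints.

2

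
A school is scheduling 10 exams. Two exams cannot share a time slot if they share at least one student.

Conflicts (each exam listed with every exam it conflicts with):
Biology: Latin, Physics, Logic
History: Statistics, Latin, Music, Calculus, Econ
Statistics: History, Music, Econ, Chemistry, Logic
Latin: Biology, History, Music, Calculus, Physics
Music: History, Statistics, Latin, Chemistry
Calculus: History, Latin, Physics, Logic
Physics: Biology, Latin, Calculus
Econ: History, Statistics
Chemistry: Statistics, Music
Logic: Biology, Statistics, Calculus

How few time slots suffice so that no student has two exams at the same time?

Biology, Latin, Physics are mutually in conflict, so at least 3 time slots are needed.
3 time slots suffice: Biology=3, History=2, Statistics=1, Latin=1, Music=3, Calculus=3, Physics=2, Econ=3, Chemistry=2, Logic=2. Each listed conflict is separated.

3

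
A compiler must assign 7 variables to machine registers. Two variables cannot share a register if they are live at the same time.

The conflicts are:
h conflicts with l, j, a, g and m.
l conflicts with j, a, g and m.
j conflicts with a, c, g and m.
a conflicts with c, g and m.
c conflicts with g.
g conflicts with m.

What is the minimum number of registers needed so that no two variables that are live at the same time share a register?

6

h, l, j, a, g, m are mutually in conflict, so at least 6 registers are needed.
6 registers suffice: h=4, l=6, j=2, a=3, c=4, g=1, m=5. Every pair that conflicts lands in different registers.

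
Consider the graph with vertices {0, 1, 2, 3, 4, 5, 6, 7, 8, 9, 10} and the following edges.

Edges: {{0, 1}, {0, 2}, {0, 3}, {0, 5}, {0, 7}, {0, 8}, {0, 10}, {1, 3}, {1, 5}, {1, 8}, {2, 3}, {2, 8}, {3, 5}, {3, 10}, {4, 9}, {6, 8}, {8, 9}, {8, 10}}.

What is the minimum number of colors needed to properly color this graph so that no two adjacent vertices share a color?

0, 1, 3, 5 are mutually adjacent (a clique of size 4), so at least 4 colors are needed.
A valid assignment using 4 colors: 0=a, 1=c, 2=c, 3=b, 4=b, 5=d, 6=a, 7=b, 8=b, 9=a, 10=c. Each edge has distinct colors on its endpoints.

4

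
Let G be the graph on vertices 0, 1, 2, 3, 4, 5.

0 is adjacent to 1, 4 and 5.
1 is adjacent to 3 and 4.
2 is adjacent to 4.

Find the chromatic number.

0, 1, 4 form a triangle, so at least 3 colors are needed.
3 colors suffice: 0=a, 1=c, 2=a, 3=a, 4=b, 5=b. Every edge joins two different colors.

3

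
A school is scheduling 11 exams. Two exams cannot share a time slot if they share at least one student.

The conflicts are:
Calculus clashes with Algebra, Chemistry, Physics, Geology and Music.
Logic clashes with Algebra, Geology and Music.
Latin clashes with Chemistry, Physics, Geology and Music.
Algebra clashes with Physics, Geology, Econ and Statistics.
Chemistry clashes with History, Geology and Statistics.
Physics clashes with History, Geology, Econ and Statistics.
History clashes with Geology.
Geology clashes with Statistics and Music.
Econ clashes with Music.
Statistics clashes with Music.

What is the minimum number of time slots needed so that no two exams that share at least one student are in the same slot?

Calculus, Algebra, Physics, Geology are mutually in conflict, so at least 4 time slots are needed.
4 time slots suffice: time slot 1 → {Geology, Econ}; time slot 2 → {Chemistry, Physics, Music}; time slot 3 → {Latin, Algebra, History}; time slot 4 → {Calculus, Logic, Statistics}. No two conflicting exams share a time slot.

4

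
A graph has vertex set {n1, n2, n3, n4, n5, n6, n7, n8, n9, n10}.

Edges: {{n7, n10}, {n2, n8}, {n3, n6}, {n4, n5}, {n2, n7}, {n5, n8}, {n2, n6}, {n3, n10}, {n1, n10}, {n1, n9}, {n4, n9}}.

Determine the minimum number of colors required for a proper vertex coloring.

The cycle n2-n7-n10-n3-n6-n2 has odd length 5, so it cannot be 2-colored; at least 3 colors are needed.
3 colors suffice: n1=2, n2=1, n3=2, n4=2, n5=1, n6=3, n7=2, n8=2, n9=1, n10=1. No two adjacent vertices share a color.

3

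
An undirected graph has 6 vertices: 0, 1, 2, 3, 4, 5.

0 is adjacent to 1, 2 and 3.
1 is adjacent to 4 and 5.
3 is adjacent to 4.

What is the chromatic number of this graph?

2

1 and 4 are adjacent, so at least 2 colors are needed.
2 colors suffice: color a → {1, 2, 3}; color b → {0, 4, 5}. Every edge joins two different colors.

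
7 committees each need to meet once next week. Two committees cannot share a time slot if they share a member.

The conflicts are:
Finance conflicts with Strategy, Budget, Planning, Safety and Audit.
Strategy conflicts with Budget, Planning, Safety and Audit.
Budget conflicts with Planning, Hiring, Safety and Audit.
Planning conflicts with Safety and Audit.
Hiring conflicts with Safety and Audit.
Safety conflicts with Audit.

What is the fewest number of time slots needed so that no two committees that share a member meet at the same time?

6

Finance, Strategy, Budget, Planning, Safety, Audit pairwise conflict, so at least 6 time slots are needed.
6 time slots suffice: time slot 1 → {Audit}; time slot 2 → {Safety}; time slot 3 → {Budget}; time slot 4 → {Planning, Hiring}; time slot 5 → {Finance}; time slot 6 → {Strategy}. Every pair that conflicts lands in different time slots.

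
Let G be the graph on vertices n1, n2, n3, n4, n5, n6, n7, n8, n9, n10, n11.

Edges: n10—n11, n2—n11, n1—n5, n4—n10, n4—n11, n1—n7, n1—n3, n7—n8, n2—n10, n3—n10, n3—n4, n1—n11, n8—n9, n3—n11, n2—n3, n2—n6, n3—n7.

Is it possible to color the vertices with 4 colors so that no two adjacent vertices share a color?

Yes

The chromatic number is 4. n2, n3, n10, n11 are pairwise adjacent (a clique of size 4), so at least 4 colors are needed.
4 colors suffice: color 1 → {n3, n5, n6, n8}; color 2 → {n7, n9, n11}; color 3 → {n1, n2, n4}; color 4 → {n10}.
That is already a proper 4-coloring.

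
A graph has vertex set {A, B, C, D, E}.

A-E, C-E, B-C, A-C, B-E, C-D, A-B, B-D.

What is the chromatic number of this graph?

A, B, C, E are mutually adjacent (a clique of size 4), so at least 4 colors are needed.
A valid assignment using 4 colors: A=4, B=2, C=1, D=3, E=3. No two adjacent vertices share a color.

4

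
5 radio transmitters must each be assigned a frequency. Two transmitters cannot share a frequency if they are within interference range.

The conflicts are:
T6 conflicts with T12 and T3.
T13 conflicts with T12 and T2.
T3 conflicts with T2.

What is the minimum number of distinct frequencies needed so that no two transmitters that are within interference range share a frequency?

The cycle T13-T2-T3-T6-T12-T13 has odd length 5, so it cannot be 2-colored; at least 3 frequencies are needed.
3 frequencies suffice: frequency 1 → {T13, T3}; frequency 2 → {T6, T2}; frequency 3 → {T12}. No two conflicting transmitters share a frequency.

3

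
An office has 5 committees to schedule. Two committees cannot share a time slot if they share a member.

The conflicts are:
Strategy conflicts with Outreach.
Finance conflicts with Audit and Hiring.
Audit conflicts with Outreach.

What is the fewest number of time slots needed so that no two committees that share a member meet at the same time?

2

Audit and Outreach conflict, so at least 2 time slots are needed.
2 time slots suffice: Strategy=2, Finance=1, Audit=2, Hiring=2, Outreach=1. No two conflicting committees share a time slot.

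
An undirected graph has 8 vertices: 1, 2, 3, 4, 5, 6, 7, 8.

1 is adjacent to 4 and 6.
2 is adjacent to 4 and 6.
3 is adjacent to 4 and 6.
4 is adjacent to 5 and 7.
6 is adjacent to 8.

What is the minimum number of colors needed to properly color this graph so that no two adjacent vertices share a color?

2

2 and 6 are adjacent, so at least 2 colors are needed.
2 colors suffice: 1=b, 2=b, 3=b, 4=a, 5=b, 6=a, 7=b, 8=b. Each edge has distinct colors on its endpoints.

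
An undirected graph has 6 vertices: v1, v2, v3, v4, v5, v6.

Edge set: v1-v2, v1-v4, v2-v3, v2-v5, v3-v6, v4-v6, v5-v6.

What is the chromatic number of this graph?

The cycle v1-v2-v3-v6-v4-v1 has odd length 5, so it cannot be 2-colored; at least 3 colors are needed.
3 colors suffice: color 1 → {v2, v6}; color 2 → {v1, v3, v5}; color 3 → {v4}. Every edge joins two different colors.

3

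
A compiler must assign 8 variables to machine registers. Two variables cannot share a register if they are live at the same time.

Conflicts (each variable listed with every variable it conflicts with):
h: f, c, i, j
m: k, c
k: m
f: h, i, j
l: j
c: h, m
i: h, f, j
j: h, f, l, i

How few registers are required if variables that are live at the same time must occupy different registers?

4

h, f, i, j pairwise conflict, so at least 4 registers are needed.
Using 4 registers: h=1, m=1, k=2, f=3, l=1, c=2, i=4, j=2. No two conflicting variables share a register.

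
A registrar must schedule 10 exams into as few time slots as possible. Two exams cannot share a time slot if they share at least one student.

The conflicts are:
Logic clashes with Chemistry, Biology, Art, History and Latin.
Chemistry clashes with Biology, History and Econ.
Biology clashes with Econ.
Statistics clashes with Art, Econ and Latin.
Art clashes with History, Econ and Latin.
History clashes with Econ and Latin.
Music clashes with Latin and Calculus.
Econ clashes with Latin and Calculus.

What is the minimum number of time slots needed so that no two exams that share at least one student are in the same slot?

4

Logic, Art, History, Latin are mutually in conflict, so at least 4 time slots are needed.
Using 4 time slots: Logic=1, Chemistry=2, Biology=3, Statistics=3, Art=4, History=3, Music=1, Econ=1, Latin=2, Calculus=2. Every pair that conflicts lands in different time slots.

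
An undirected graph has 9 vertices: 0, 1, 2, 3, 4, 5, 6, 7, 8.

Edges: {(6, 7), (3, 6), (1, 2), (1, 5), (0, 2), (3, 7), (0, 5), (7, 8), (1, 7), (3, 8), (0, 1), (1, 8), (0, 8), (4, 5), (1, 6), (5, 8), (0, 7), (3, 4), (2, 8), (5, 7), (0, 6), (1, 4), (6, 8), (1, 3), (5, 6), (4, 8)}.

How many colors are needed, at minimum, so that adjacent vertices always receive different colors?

0, 1, 5, 6, 7, 8 are mutually adjacent (a clique of size 6), so at least 6 colors are needed.
6 colors suffice: 0=orange, 1=blue, 2=green, 3=purple, 4=green, 5=purple, 6=green, 7=yellow, 8=red. Each edge has distinct colors on its endpoints.

6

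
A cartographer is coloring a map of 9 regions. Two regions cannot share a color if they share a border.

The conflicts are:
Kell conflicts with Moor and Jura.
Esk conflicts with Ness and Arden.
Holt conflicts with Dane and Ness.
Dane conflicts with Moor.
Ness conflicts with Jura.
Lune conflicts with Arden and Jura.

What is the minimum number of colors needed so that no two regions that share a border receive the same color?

3

The cycle Esk-Ness-Jura-Lune-Arden-Esk has odd length 5, so it cannot be 2-colored; at least 3 colors are needed.
3 colors suffice: color 1 → {Kell, Dane, Ness, Arden}; color 2 → {Esk, Holt, Moor, Jura}; color 3 → {Lune}. Each listed conflict is separated.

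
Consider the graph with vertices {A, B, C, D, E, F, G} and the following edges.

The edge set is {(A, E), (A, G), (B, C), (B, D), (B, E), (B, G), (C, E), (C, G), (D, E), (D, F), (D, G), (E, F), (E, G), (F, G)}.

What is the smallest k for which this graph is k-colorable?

D, E, F, G are pairwise adjacent (a clique of size 4), so at least 4 colors are needed.
A valid assignment using 4 colors: A=3, B=3, C=4, D=4, E=2, F=3, G=1. Every edge joins two different colors.

4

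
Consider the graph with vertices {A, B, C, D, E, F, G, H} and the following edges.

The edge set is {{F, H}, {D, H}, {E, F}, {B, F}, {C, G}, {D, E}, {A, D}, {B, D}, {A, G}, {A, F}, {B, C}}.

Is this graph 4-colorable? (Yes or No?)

Yes

The chromatic number is 3. The cycle B-D-A-G-C-B has odd length 5, so it cannot be 2-colored; at least 3 colors are needed.
3 colors suffice: color 1 → {D, F, G}; color 2 → {A, B, E, H}; color 3 → {C}.
Since 4 ≥ 3, a proper 4-coloring certainly exists.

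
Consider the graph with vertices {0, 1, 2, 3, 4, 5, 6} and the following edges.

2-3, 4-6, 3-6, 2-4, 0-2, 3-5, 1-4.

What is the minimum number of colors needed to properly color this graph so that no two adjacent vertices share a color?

1 and 4 are adjacent, so at least 2 colors are needed.
A valid assignment using 2 colors: 0=b, 1=a, 2=a, 3=b, 4=b, 5=a, 6=a. Each edge has distinct colors on its endpoints.

2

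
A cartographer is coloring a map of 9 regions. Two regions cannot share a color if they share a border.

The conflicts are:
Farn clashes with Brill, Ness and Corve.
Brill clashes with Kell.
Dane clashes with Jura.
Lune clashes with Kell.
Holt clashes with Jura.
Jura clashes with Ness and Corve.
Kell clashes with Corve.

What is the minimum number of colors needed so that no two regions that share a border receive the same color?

2

Brill and Kell conflict, so at least 2 colors are needed.
A valid assignment using 2 colors: Farn=1, Brill=2, Dane=2, Lune=2, Holt=2, Jura=1, Ness=2, Kell=1, Corve=2. Each listed conflict is separated.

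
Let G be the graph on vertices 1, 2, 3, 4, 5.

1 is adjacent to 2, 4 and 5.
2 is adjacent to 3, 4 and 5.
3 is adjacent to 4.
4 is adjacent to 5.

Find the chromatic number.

1, 2, 4, 5 form a clique, so at least 4 colors are needed.
4 colors suffice: color red → {2}; color blue → {4}; color green → {1, 3}; color yellow → {5}. Every edge joins two different colors.

4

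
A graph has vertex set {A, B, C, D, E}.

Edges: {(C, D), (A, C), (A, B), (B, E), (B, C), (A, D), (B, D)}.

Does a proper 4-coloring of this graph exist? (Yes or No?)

The chromatic number is 4. A, B, C, D are pairwise adjacent (a clique of size 4), so at least 4 colors are needed.
4 colors suffice: A=blue, B=red, C=green, D=yellow, E=blue.
That is already a proper 4-coloring.

Yes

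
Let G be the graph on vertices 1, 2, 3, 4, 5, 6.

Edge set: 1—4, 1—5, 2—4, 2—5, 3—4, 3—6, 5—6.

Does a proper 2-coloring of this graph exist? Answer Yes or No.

The cycle 1-5-6-3-4-1 has odd length 5, so it cannot be 2-colored; at least 3 colors are needed.
So 2 colors are not enough.

No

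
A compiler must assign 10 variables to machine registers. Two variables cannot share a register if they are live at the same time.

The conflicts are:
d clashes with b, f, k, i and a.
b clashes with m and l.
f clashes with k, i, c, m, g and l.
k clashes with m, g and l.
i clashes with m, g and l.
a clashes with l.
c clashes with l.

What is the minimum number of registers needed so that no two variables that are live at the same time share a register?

3

f, c, l are mutually in conflict, so at least 3 registers are needed.
3 registers suffice: d=2, b=1, f=1, k=3, i=3, a=1, c=3, m=2, g=2, l=2. No two conflicting variables share a register.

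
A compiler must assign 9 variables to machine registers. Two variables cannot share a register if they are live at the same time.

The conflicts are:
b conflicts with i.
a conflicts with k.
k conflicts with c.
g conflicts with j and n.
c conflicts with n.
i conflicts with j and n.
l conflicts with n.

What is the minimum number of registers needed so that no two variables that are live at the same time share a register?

2

i and j conflict, so at least 2 registers are needed.
2 registers suffice: register 1 → {b, k, j, n}; register 2 → {a, g, c, i, l}. Each listed conflict is separated.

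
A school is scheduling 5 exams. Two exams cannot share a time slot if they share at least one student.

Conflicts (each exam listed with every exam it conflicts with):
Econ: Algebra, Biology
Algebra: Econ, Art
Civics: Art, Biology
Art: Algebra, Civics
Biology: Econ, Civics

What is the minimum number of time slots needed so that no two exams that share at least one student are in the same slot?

3

The cycle Econ-Biology-Civics-Art-Algebra-Econ has odd length 5, so it cannot be 2-colored; at least 3 time slots are needed.
A valid assignment using 3 time slots: Econ=1, Algebra=3, Civics=1, Art=2, Biology=2. No two conflicting exams share a time slot.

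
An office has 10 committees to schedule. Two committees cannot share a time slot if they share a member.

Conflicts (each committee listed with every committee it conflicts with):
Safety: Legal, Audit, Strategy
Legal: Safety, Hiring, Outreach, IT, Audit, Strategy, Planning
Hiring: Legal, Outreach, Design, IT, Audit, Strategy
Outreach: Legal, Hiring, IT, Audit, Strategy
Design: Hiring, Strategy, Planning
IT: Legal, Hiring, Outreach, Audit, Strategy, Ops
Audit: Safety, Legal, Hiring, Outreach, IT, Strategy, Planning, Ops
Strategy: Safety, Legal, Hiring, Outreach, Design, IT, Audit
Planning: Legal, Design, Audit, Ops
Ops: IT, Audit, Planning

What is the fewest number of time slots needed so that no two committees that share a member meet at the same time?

Legal, Hiring, Outreach, IT, Audit, Strategy pairwise conflict, so at least 6 time slots are needed.
6 time slots suffice: time slot 1 → {Design, Audit}; time slot 2 → {Strategy, Planning}; time slot 3 → {Legal, Ops}; time slot 4 → {Safety, IT}; time slot 5 → {Hiring}; time slot 6 → {Outreach}. No two conflicting committees share a time slot.

6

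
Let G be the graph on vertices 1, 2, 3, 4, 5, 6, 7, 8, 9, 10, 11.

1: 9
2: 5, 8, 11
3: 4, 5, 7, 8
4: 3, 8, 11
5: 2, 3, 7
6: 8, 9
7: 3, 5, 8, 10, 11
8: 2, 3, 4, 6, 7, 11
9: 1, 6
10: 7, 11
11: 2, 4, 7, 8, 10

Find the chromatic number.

3

2, 8, 11 form a triangle, so at least 3 colors are needed.
3 colors suffice: color a → {5, 8, 9, 10}; color b → {1, 2, 4, 6, 7}; color c → {3, 11}. No two adjacent vertices share a color.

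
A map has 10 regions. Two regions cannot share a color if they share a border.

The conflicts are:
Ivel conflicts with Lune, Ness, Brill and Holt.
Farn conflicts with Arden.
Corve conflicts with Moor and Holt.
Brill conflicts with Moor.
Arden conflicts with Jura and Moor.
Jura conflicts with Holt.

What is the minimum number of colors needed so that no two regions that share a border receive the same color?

The cycle Jura-Holt-Corve-Moor-Arden-Jura has odd length 5, so it cannot be 2-colored; at least 3 colors are needed.
3 colors suffice: color 1 → {Ivel, Corve, Arden}; color 2 → {Farn, Lune, Ness, Moor, Holt}; color 3 → {Brill, Jura}. No two conflicting regions share a color.

3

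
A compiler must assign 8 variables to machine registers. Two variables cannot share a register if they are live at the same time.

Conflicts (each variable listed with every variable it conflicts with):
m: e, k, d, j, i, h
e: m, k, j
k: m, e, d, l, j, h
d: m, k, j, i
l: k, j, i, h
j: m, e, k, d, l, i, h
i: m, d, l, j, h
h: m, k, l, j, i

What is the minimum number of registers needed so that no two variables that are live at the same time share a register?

m, e, k, j are mutually in conflict, so at least 4 registers are needed.
4 registers suffice: register 1 → {j}; register 2 → {k, i}; register 3 → {m, l}; register 4 → {e, d, h}. No two conflicting variables share a register.

4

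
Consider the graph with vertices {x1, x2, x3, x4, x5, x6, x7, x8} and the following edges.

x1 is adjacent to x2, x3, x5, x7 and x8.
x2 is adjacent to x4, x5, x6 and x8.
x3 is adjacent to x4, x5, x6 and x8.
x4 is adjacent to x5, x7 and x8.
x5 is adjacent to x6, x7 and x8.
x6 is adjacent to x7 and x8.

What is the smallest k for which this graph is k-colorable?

x3, x5, x6, x8 are mutually adjacent (a clique of size 4), so at least 4 colors are needed.
4 colors suffice: color 1 → {x5}; color 2 → {x7, x8}; color 3 → {x1, x4, x6}; color 4 → {x2, x3}. Every edge joins two different colors.

4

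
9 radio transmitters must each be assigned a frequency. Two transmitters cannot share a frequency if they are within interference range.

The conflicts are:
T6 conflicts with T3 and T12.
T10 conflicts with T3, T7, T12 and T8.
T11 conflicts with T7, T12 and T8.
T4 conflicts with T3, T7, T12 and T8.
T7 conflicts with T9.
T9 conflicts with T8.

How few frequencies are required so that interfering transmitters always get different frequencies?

2

T6 and T3 conflict, so at least 2 frequencies are needed.
2 frequencies suffice: T6=2, T10=2, T11=2, T4=2, T3=1, T7=1, T12=1, T9=2, T8=1. Every pair that conflicts lands in different frequencies.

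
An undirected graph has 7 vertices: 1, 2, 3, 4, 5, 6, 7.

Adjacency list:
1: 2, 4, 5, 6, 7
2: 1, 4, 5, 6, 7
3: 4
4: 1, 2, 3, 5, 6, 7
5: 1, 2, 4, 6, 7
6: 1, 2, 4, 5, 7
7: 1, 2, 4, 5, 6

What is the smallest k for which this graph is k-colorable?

1, 2, 4, 5, 6, 7 are pairwise adjacent (a clique of size 6), so at least 6 colors are needed.
One proper 6-coloring: 1=blue, 2=yellow, 3=blue, 4=red, 5=purple, 6=orange, 7=green. No two adjacent vertices share a color.

6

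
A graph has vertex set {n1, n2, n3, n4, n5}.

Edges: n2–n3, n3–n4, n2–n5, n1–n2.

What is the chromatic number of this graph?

n1 and n2 are adjacent, so at least 2 colors are needed.
2 colors suffice: color 1 → {n2, n4}; color 2 → {n1, n3, n5}. No two adjacent vertices share a color.

2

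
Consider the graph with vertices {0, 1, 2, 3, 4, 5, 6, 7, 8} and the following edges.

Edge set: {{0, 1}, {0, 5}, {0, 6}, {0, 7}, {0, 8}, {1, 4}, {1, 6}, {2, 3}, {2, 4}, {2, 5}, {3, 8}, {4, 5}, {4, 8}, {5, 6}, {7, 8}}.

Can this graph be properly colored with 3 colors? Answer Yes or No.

The chromatic number is 3. 0, 5, 6 form a triangle, so at least 3 colors are needed.
3 colors suffice: color a → {0, 3, 4}; color b → {1, 5, 8}; color c → {2, 6, 7}.
That is already a proper 3-coloring.

Yes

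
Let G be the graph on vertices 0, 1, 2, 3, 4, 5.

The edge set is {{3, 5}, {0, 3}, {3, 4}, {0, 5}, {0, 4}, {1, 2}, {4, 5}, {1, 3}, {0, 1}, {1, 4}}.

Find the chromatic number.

4

0, 1, 3, 4 form a clique, so at least 4 colors are needed.
A valid assignment using 4 colors: 0=b, 1=a, 2=b, 3=c, 4=d, 5=a. Each edge has distinct colors on its endpoints.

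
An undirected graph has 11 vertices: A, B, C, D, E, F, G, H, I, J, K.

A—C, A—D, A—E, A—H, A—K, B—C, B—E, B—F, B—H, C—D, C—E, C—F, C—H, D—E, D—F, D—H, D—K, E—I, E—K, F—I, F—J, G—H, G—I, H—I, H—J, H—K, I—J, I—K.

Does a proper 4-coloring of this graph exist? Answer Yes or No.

Yes

The chromatic number is 4. A, C, D, E form a clique, so at least 4 colors are needed.
A valid assignment using 4 colors: A=4, B=3, C=2, D=3, E=1, F=1, G=2, H=1, I=3, J=2, K=2.
That is already a proper 4-coloring.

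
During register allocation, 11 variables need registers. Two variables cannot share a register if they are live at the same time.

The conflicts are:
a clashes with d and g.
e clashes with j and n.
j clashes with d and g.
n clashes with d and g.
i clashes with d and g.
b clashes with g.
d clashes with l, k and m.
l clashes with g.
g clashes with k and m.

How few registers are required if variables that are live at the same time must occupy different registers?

e and n conflict, so at least 2 registers are needed.
2 registers suffice: register 1 → {e, d, g}; register 2 → {a, j, n, i, b, l, k, m}. Every pair that conflicts lands in different registers.

2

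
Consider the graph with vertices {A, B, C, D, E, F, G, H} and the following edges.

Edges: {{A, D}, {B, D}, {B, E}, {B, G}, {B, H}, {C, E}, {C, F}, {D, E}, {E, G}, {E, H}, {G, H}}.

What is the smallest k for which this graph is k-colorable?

B, E, G, H are pairwise adjacent (a clique of size 4), so at least 4 colors are needed.
A valid assignment using 4 colors: A=red, B=blue, C=blue, D=green, E=red, F=red, G=yellow, H=green. Every edge joins two different colors.

4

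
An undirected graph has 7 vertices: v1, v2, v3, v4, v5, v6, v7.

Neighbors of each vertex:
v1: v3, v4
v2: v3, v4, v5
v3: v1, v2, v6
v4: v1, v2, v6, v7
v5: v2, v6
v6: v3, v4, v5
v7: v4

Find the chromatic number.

v2 and v5 are adjacent, so at least 2 colors are needed.
2 colors suffice: color 1 → {v3, v4, v5}; color 2 → {v1, v2, v6, v7}. No two adjacent vertices share a color.

2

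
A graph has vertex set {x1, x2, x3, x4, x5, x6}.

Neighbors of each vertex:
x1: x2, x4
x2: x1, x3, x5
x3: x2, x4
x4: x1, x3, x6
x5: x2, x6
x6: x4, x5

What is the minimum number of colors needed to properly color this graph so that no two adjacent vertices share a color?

The cycle x2-x5-x6-x4-x1-x2 has odd length 5, so it cannot be 2-colored; at least 3 colors are needed.
A valid assignment using 3 colors: x1=B, x2=R, x3=B, x4=R, x5=G, x6=B. Every edge joins two different colors.

3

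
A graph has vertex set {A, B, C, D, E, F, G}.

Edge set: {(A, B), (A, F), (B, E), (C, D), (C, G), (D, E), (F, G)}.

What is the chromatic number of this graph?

3

The cycle C-G-F-A-B-E-D-C has odd length 7, so it cannot be 2-colored; at least 3 colors are needed.
3 colors suffice: color red → {A, D, G}; color blue → {B, C, F}; color green → {E}. No two adjacent vertices share a color.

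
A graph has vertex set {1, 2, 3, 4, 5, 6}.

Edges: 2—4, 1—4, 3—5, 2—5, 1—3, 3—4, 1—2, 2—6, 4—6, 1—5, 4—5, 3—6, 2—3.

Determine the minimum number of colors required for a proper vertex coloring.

1, 2, 3, 4, 5 are mutually adjacent (a clique of size 5), so at least 5 colors are needed.
A valid assignment using 5 colors: 1=yellow, 2=red, 3=green, 4=blue, 5=purple, 6=yellow. Every edge joins two different colors.

5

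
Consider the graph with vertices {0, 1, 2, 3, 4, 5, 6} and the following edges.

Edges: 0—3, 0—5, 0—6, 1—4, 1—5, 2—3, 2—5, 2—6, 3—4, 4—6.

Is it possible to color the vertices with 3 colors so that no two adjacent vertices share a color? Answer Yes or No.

The chromatic number is 3. The cycle 4-3-0-5-1-4 has odd length 5, so it cannot be 2-colored; at least 3 colors are needed.
A valid assignment using 3 colors: 0=a, 1=c, 2=a, 3=b, 4=a, 5=b, 6=b.
That is already a proper 3-coloring.

Yes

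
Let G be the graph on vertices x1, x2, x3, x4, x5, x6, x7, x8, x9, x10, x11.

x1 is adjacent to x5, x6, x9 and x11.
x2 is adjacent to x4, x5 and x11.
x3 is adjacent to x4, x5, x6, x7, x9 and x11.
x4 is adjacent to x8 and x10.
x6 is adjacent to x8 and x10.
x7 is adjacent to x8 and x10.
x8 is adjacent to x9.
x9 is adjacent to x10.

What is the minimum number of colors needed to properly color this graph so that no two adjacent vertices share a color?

x9 and x10 are adjacent, so at least 2 colors are needed.
2 colors suffice: x1=red, x2=red, x3=red, x4=blue, x5=blue, x6=blue, x7=blue, x8=red, x9=blue, x10=red, x11=blue. Every edge joins two different colors.

2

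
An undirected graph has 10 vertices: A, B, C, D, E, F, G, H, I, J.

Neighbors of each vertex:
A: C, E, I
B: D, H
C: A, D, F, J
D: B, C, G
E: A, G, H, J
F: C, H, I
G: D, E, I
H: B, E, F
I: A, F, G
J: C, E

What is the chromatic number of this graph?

The cycle E-A-C-F-H-E has odd length 5, so it cannot be 2-colored; at least 3 colors are needed.
One proper 3-coloring: A=2, B=1, C=1, D=3, E=1, F=3, G=2, H=2, I=1, J=2. Each edge has distinct colors on its endpoints.

3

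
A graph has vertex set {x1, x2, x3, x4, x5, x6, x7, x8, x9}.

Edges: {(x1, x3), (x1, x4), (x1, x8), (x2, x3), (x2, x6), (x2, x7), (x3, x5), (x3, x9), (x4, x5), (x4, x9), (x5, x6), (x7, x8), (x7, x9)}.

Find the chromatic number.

3

The cycle x8-x7-x2-x3-x1-x8 has odd length 5, so it cannot be 2-colored; at least 3 colors are needed.
A valid assignment using 3 colors: x1=B, x2=B, x3=R, x4=R, x5=B, x6=R, x7=R, x8=G, x9=B. No two adjacent vertices share a color.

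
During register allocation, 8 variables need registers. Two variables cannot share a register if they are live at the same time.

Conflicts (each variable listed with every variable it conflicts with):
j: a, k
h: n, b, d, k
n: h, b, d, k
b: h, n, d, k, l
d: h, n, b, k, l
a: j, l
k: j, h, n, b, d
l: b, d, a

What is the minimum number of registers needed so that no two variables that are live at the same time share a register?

h, n, b, d, k all conflict with each other, so at least 5 registers are needed.
Using 5 registers: j=1, h=5, n=4, b=2, d=1, a=2, k=3, l=3. Every pair that conflicts lands in different registers.

5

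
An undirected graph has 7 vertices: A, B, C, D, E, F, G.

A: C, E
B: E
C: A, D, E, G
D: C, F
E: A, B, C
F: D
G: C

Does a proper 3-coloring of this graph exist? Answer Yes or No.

The chromatic number is 3. A, C, E are mutually adjacent, so at least 3 colors are needed.
3 colors suffice: color 1 → {B, C, F}; color 2 → {D, E, G}; color 3 → {A}.
That is already a proper 3-coloring.

Yes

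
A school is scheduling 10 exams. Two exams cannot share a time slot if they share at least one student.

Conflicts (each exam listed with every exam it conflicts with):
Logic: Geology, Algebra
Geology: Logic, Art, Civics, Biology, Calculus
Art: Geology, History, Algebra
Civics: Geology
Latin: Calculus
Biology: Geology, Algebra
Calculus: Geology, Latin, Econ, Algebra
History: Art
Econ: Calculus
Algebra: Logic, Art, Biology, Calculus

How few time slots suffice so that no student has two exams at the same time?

Latin and Calculus conflict, so at least 2 time slots are needed.
Using 2 time slots: Logic=2, Geology=1, Art=2, Civics=2, Latin=1, Biology=2, Calculus=2, History=1, Econ=1, Algebra=1. Every pair that conflicts lands in different time slots.

2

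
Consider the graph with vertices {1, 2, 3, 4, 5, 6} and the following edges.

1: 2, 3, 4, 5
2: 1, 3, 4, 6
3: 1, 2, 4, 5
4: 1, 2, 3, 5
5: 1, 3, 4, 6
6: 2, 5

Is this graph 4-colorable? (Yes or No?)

Yes

The chromatic number is 4. 1, 2, 3, 4 form a clique, so at least 4 colors are needed.
4 colors suffice: color red → {1, 6}; color blue → {4}; color green → {2, 5}; color yellow → {3}.
That is already a proper 4-coloring.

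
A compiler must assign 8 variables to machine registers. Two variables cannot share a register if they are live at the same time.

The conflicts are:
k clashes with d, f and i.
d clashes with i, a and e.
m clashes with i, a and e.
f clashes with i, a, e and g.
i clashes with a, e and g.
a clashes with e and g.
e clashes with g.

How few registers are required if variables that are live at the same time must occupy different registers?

f, i, a, e, g pairwise conflict, so at least 5 registers are needed.
5 registers suffice: register 1 → {i}; register 2 → {k, e}; register 3 → {a}; register 4 → {d, m, f}; register 5 → {g}. Every pair that conflicts lands in different registers.

5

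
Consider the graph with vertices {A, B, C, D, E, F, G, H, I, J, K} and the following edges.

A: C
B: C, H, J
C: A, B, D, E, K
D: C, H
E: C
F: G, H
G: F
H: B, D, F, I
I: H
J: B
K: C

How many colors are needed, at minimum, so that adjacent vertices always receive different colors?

B and J are adjacent, so at least 2 colors are needed.
2 colors suffice: A=blue, B=blue, C=red, D=blue, E=blue, F=blue, G=red, H=red, I=blue, J=red, K=blue. Each edge has distinct colors on its endpoints.

2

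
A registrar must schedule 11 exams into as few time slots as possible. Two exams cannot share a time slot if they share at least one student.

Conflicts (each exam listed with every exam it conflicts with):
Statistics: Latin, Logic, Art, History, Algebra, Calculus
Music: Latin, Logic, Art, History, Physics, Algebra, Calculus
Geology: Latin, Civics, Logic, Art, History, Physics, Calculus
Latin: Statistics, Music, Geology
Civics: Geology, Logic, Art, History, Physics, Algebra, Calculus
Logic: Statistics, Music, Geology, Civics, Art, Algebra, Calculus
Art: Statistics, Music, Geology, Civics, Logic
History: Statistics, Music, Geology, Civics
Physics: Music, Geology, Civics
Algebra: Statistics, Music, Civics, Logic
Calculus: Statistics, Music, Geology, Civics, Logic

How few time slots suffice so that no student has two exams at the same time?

4

Geology, Civics, Logic, Art are mutually in conflict, so at least 4 time slots are needed.
A valid assignment using 4 time slots: Statistics=1, Music=1, Geology=1, Latin=2, Civics=2, Logic=3, Art=4, History=3, Physics=3, Algebra=4, Calculus=4. No two conflicting exams share a time slot.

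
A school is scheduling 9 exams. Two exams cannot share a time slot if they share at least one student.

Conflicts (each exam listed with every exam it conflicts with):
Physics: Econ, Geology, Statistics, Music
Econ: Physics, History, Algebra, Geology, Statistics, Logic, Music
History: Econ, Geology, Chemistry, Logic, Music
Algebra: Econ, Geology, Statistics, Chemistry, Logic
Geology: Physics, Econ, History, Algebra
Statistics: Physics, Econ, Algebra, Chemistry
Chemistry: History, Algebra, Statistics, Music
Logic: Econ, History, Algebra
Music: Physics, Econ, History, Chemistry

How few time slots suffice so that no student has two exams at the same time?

3

Algebra, Statistics, Chemistry pairwise conflict, so at least 3 time slots are needed.
A valid assignment using 3 time slots: Physics=2, Econ=1, History=2, Algebra=2, Geology=3, Statistics=3, Chemistry=1, Logic=3, Music=3. No two conflicting exams share a time slot.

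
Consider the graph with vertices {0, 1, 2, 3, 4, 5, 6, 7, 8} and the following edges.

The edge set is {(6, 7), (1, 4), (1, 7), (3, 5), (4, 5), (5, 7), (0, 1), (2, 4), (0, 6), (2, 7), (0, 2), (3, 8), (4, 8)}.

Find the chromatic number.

3 and 8 are adjacent, so at least 2 colors are needed.
2 colors suffice: color a → {0, 3, 4, 7}; color b → {1, 2, 5, 6, 8}. No two adjacent vertices share a color.

2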